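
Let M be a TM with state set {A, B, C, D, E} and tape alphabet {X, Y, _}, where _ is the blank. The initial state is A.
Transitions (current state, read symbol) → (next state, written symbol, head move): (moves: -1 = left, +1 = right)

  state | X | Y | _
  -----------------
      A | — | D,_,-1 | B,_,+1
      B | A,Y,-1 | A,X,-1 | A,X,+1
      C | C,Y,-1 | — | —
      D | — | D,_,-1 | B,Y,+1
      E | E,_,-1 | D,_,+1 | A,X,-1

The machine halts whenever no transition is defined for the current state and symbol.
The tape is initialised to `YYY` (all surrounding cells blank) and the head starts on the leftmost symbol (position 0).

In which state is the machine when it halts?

D

A | _[Y]YY   read Y → write _, move -1, go to D
D | [_]_YY   read _ → write Y, move +1, go to B
B | Y[_]YY   read _ → write X, move +1, go to A
A | YX[Y]Y   read Y → write _, move -1, go to D
D | Y[X]_Y
No transition is defined for (D, X); M halts in state D.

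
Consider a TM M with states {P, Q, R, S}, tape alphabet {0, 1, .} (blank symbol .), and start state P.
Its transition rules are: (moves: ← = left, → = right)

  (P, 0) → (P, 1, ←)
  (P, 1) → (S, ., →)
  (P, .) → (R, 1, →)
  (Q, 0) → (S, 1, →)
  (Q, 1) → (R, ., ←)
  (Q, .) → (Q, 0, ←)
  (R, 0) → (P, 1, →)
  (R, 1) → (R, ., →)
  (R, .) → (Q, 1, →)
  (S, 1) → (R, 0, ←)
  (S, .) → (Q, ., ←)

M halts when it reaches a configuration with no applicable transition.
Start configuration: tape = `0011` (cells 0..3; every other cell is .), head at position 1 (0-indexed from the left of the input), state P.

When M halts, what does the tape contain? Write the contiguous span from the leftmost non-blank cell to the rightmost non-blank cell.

110000

state=P head=1 tape=.0[0]11..   (P,0)→(P,1,←)
state=P head=0 tape=.[0]111..   (P,0)→(P,1,←)
state=P head=-1 tape=[.]1111..   (P,.)→(R,1,→)
state=R head=0 tape=1[1]111..   (R,1)→(R,.,→)
state=R head=1 tape=1.[1]11..   (R,1)→(R,.,→)
state=R head=2 tape=1..[1]1..   (R,1)→(R,.,→)
state=R head=3 tape=1...[1]..   (R,1)→(R,.,→)
state=R head=4 tape=1....[.].   (R,.)→(Q,1,→)
state=Q head=5 tape=1....1[.]   (Q,.)→(Q,0,←)
state=Q head=4 tape=1....[1]0   (Q,1)→(R,.,←)
state=R head=3 tape=1...[.].0   (R,.)→(Q,1,→)
state=Q head=4 tape=1...1[.]0   (Q,.)→(Q,0,←)
state=Q head=3 tape=1...[1]00   (Q,1)→(R,.,←)
state=R head=2 tape=1..[.].00   (R,.)→(Q,1,→)
state=Q head=3 tape=1..1[.]00   (Q,.)→(Q,0,←)
state=Q head=2 tape=1..[1]000   (Q,1)→(R,.,←)
state=R head=1 tape=1.[.].000   (R,.)→(Q,1,→)
state=Q head=2 tape=1.1[.]000   (Q,.)→(Q,0,←)
state=Q head=1 tape=1.[1]0000   (Q,1)→(R,.,←)
state=R head=0 tape=1[.].0000   (R,.)→(Q,1,→)
state=Q head=1 tape=11[.]0000   (Q,.)→(Q,0,←)
state=Q head=0 tape=1[1]00000   (Q,1)→(R,.,←)
state=R head=-1 tape=[1].00000   (R,1)→(R,.,→)
state=R head=0 tape=.[.]00000   (R,.)→(Q,1,→)
state=Q head=1 tape=.1[0]0000   (Q,0)→(S,1,→)
state=S head=2 tape=.11[0]000
The non-blank tape span at halt is 110000.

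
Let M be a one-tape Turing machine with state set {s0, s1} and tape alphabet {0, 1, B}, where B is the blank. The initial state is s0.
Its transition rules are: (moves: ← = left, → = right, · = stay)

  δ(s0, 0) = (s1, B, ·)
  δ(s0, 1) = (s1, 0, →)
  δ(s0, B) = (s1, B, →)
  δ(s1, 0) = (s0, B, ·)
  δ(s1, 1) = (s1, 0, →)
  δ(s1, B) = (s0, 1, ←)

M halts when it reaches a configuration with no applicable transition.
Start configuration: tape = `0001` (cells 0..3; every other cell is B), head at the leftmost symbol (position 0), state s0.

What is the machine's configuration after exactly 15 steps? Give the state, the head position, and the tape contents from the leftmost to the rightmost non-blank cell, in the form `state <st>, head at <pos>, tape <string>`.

state=s0 head=0 tape=B[0]001BB   (s0,0)→(s1,B,·)
state=s1 head=0 tape=B[B]001BB   (s1,B)→(s0,1,←)
state=s0 head=-1 tape=[B]1001BB   (s0,B)→(s1,B,→)
state=s1 head=0 tape=B[1]001BB   (s1,1)→(s1,0,→)
state=s1 head=1 tape=B0[0]01BB   (s1,0)→(s0,B,·)
state=s0 head=1 tape=B0[B]01BB   (s0,B)→(s1,B,→)
state=s1 head=2 tape=B0B[0]1BB   (s1,0)→(s0,B,·)
state=s0 head=2 tape=B0B[B]1BB   (s0,B)→(s1,B,→)
state=s1 head=3 tape=B0BB[1]BB   (s1,1)→(s1,0,→)
state=s1 head=4 tape=B0BB0[B]B   (s1,B)→(s0,1,←)
state=s0 head=3 tape=B0BB[0]1B   (s0,0)→(s1,B,·)
state=s1 head=3 tape=B0BB[B]1B   (s1,B)→(s0,1,←)
state=s0 head=2 tape=B0B[B]11B   (s0,B)→(s1,B,→)
state=s1 head=3 tape=B0BB[1]1B   (s1,1)→(s1,0,→)
state=s1 head=4 tape=B0BB0[1]B   (s1,1)→(s1,0,→)
state=s1 head=5 tape=B0BB00[B]
After 15 steps: state s1, head at 5, tape 0BB00.

state s1, head at 5, tape 0BB00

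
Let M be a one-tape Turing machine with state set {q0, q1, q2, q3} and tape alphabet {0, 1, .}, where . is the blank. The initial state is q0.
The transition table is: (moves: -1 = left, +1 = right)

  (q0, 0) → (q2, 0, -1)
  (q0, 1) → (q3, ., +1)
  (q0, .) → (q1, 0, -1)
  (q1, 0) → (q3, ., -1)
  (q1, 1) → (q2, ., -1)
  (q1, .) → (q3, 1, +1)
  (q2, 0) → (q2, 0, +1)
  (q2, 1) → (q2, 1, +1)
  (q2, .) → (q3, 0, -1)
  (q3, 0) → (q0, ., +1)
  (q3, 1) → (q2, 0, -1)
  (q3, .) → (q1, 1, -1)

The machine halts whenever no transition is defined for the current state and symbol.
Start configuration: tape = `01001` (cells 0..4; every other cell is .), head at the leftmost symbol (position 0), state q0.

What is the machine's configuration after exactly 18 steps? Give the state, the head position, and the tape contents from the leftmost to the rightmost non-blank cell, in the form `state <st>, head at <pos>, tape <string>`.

state=q0 head=0 tape=...[0]1001..   (q0,0)→(q2,0,-1)
state=q2 head=-1 tape=..[.]01001..   (q2,.)→(q3,0,-1)
state=q3 head=-2 tape=.[.]001001..   (q3,.)→(q1,1,-1)
state=q1 head=-3 tape=[.]1001001..   (q1,.)→(q3,1,+1)
state=q3 head=-2 tape=1[1]001001..   (q3,1)→(q2,0,-1)
state=q2 head=-3 tape=[1]0001001..   (q2,1)→(q2,1,+1)
state=q2 head=-2 tape=1[0]001001..   (q2,0)→(q2,0,+1)
state=q2 head=-1 tape=10[0]01001..   (q2,0)→(q2,0,+1)
state=q2 head=0 tape=100[0]1001..   (q2,0)→(q2,0,+1)
state=q2 head=1 tape=1000[1]001..   (q2,1)→(q2,1,+1)
state=q2 head=2 tape=10001[0]01..   (q2,0)→(q2,0,+1)
state=q2 head=3 tape=100010[0]1..   (q2,0)→(q2,0,+1)
state=q2 head=4 tape=1000100[1]..   (q2,1)→(q2,1,+1)
state=q2 head=5 tape=10001001[.].   (q2,.)→(q3,0,-1)
state=q3 head=4 tape=1000100[1]0.   (q3,1)→(q2,0,-1)
state=q2 head=3 tape=100010[0]00.   (q2,0)→(q2,0,+1)
state=q2 head=4 tape=1000100[0]0.   (q2,0)→(q2,0,+1)
state=q2 head=5 tape=10001000[0].   (q2,0)→(q2,0,+1)
state=q2 head=6 tape=100010000[.]
After 18 steps: state q2, head at 6, tape 100010000.

state q2, head at 6, tape 100010000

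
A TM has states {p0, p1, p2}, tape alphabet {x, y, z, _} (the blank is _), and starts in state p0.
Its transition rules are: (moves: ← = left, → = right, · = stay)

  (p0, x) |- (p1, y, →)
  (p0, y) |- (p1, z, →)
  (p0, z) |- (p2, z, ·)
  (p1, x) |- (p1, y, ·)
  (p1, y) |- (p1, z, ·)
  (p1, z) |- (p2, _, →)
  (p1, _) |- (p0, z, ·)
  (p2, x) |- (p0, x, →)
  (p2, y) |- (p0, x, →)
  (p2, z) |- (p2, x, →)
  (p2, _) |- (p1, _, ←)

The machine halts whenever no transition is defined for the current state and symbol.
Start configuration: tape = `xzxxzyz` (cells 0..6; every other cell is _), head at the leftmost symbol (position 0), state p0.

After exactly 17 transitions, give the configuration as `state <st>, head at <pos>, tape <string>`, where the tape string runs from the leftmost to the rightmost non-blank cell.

state p1, head at 6, tape y_xy_xx

p0 | [x]zxxzyz_   read x → write y, move →, go to p1
p1 | y[z]xxzyz_   read z → write _, move →, go to p2
p2 | y_[x]xzyz_   read x → write x, move →, go to p0
p0 | y_x[x]zyz_   read x → write y, move →, go to p1
p1 | y_xy[z]yz_   read z → write _, move →, go to p2
p2 | y_xy_[y]z_   read y → write x, move →, go to p0
p0 | y_xy_x[z]_   read z → write z, move ·, go to p2
p2 | y_xy_x[z]_   read z → write x, move →, go to p2
p2 | y_xy_xx[_]   read _ → write _, move ←, go to p1
p1 | y_xy_x[x]_   read x → write y, move ·, go to p1
p1 | y_xy_x[y]_   read y → write z, move ·, go to p1
p1 | y_xy_x[z]_   read z → write _, move →, go to p2
p2 | y_xy_x_[_]   read _ → write _, move ←, go to p1
p1 | y_xy_x[_]_   read _ → write z, move ·, go to p0
p0 | y_xy_x[z]_   read z → write z, move ·, go to p2
p2 | y_xy_x[z]_   read z → write x, move →, go to p2
p2 | y_xy_xx[_]   read _ → write _, move ←, go to p1
p1 | y_xy_x[x]_
After 17 steps: state p1, head at 6, tape y_xy_xx.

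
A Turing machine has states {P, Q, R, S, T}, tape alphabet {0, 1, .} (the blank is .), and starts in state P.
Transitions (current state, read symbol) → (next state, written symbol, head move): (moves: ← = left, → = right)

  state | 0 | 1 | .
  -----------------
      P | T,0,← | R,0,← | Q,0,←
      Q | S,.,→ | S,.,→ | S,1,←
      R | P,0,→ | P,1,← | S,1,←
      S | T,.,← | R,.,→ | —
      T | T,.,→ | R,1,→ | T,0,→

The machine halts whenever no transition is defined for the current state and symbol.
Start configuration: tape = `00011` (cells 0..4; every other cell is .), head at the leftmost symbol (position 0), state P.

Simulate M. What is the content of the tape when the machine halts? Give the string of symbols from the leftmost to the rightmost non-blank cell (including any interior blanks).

state=P head=0 tape=.[0]0011   (P,0)→(T,0,←)
state=T head=-1 tape=[.]00011   (T,.)→(T,0,→)
state=T head=0 tape=0[0]0011   (T,0)→(T,.,→)
state=T head=1 tape=0.[0]011   (T,0)→(T,.,→)
state=T head=2 tape=0..[0]11   (T,0)→(T,.,→)
state=T head=3 tape=0...[1]1   (T,1)→(R,1,→)
state=R head=4 tape=0...1[1]   (R,1)→(P,1,←)
state=P head=3 tape=0...[1]1   (P,1)→(R,0,←)
state=R head=2 tape=0..[.]01   (R,.)→(S,1,←)
state=S head=1 tape=0.[.]101
The non-blank tape span at halt is 0..101.

0..101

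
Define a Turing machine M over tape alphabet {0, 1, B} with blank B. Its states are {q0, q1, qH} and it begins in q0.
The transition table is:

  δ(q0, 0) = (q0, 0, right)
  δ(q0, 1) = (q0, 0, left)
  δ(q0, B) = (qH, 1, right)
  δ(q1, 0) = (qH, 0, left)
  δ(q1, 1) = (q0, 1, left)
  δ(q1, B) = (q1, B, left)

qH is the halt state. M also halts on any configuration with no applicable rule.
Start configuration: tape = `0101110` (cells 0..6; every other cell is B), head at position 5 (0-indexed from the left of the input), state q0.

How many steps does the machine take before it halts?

q0 | 01011[1]0BB   read 1 → write 0, move left, go to q0
q0 | 0101[1]00BB   read 1 → write 0, move left, go to q0
q0 | 010[1]000BB   read 1 → write 0, move left, go to q0
q0 | 01[0]0000BB   read 0 → write 0, move right, go to q0
q0 | 010[0]000BB   read 0 → write 0, move right, go to q0
q0 | 0100[0]00BB   read 0 → write 0, move right, go to q0
q0 | 01000[0]0BB   read 0 → write 0, move right, go to q0
q0 | 010000[0]BB   read 0 → write 0, move right, go to q0
q0 | 0100000[B]B   read B → write 1, move right, go to qH
qH | 01000001[B]
M halts after 9 transitions.

9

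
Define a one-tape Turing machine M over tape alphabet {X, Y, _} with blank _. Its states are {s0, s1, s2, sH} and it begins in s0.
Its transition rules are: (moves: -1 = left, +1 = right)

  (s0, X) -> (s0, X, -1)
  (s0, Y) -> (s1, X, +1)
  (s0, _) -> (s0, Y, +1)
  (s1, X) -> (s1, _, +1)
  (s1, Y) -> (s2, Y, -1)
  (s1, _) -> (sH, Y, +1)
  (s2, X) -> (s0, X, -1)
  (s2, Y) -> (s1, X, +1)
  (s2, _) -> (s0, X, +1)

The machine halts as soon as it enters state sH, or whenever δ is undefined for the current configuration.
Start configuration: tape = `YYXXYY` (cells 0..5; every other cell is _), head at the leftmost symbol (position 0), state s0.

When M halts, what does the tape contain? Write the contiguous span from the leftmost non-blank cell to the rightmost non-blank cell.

state=s0 head=0 tape=_[Y]YXXYY__   (s0,Y)→(s1,X,+1)
state=s1 head=1 tape=_X[Y]XXYY__   (s1,Y)→(s2,Y,-1)
state=s2 head=0 tape=_[X]YXXYY__   (s2,X)→(s0,X,-1)
state=s0 head=-1 tape=[_]XYXXYY__   (s0,_)→(s0,Y,+1)
state=s0 head=0 tape=Y[X]YXXYY__   (s0,X)→(s0,X,-1)
state=s0 head=-1 tape=[Y]XYXXYY__   (s0,Y)→(s1,X,+1)
state=s1 head=0 tape=X[X]YXXYY__   (s1,X)→(s1,_,+1)
state=s1 head=1 tape=X_[Y]XXYY__   (s1,Y)→(s2,Y,-1)
state=s2 head=0 tape=X[_]YXXYY__   (s2,_)→(s0,X,+1)
state=s0 head=1 tape=XX[Y]XXYY__   (s0,Y)→(s1,X,+1)
state=s1 head=2 tape=XXX[X]XYY__   (s1,X)→(s1,_,+1)
state=s1 head=3 tape=XXX_[X]YY__   (s1,X)→(s1,_,+1)
state=s1 head=4 tape=XXX__[Y]Y__   (s1,Y)→(s2,Y,-1)
state=s2 head=3 tape=XXX_[_]YY__   (s2,_)→(s0,X,+1)
state=s0 head=4 tape=XXX_X[Y]Y__   (s0,Y)→(s1,X,+1)
state=s1 head=5 tape=XXX_XX[Y]__   (s1,Y)→(s2,Y,-1)
state=s2 head=4 tape=XXX_X[X]Y__   (s2,X)→(s0,X,-1)
state=s0 head=3 tape=XXX_[X]XY__   (s0,X)→(s0,X,-1)
state=s0 head=2 tape=XXX[_]XXY__   (s0,_)→(s0,Y,+1)
state=s0 head=3 tape=XXXY[X]XY__   (s0,X)→(s0,X,-1)
state=s0 head=2 tape=XXX[Y]XXY__   (s0,Y)→(s1,X,+1)
state=s1 head=3 tape=XXXX[X]XY__   (s1,X)→(s1,_,+1)
state=s1 head=4 tape=XXXX_[X]Y__   (s1,X)→(s1,_,+1)
state=s1 head=5 tape=XXXX__[Y]__   (s1,Y)→(s2,Y,-1)
state=s2 head=4 tape=XXXX_[_]Y__   (s2,_)→(s0,X,+1)
state=s0 head=5 tape=XXXX_X[Y]__   (s0,Y)→(s1,X,+1)
state=s1 head=6 tape=XXXX_XX[_]_   (s1,_)→(sH,Y,+1)
state=sH head=7 tape=XXXX_XXY[_]
The non-blank tape span at halt is XXXX_XXY.

XXXX_XXY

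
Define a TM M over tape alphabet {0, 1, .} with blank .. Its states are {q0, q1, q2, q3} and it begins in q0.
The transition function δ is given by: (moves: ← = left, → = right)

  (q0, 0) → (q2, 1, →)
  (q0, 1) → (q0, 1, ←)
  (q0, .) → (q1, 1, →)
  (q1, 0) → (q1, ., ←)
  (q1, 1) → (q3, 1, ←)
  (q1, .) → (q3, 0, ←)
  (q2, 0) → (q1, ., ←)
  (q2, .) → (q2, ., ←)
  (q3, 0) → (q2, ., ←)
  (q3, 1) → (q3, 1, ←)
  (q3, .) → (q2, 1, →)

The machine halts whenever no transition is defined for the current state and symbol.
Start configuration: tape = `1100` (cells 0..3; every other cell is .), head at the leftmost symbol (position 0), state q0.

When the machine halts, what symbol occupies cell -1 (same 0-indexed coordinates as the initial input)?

1

q0 | ..[1]100   read 1 → write 1, move ←, go to q0
q0 | .[.]1100   read . → write 1, move →, go to q1
q1 | .1[1]100   read 1 → write 1, move ←, go to q3
q3 | .[1]1100   read 1 → write 1, move ←, go to q3
q3 | [.]11100   read . → write 1, move →, go to q2
q2 | 1[1]1100
Cell -1 holds 1 when M halts.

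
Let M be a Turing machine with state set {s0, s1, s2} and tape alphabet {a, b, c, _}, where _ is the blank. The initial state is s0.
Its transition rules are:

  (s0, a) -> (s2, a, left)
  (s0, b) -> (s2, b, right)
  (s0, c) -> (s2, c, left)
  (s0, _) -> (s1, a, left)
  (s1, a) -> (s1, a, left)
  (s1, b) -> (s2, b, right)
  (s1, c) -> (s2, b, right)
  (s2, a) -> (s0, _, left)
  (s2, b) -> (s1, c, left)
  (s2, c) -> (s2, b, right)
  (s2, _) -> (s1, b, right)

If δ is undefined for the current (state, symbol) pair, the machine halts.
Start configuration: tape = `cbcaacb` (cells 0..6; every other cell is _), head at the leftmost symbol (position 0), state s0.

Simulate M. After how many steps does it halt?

20

s0 | _[c]bcaacb__   read c → write c, move left, go to s2
s2 | [_]cbcaacb__   read _ → write b, move right, go to s1
s1 | b[c]bcaacb__   read c → write b, move right, go to s2
s2 | bb[b]caacb__   read b → write c, move left, go to s1
s1 | b[b]ccaacb__   read b → write b, move right, go to s2
s2 | bb[c]caacb__   read c → write b, move right, go to s2
s2 | bbb[c]aacb__   read c → write b, move right, go to s2
s2 | bbbb[a]acb__   read a → write _, move left, go to s0
s0 | bbb[b]_acb__   read b → write b, move right, go to s2
s2 | bbbb[_]acb__   read _ → write b, move right, go to s1
s1 | bbbbb[a]cb__   read a → write a, move left, go to s1
s1 | bbbb[b]acb__   read b → write b, move right, go to s2
s2 | bbbbb[a]cb__   read a → write _, move left, go to s0
s0 | bbbb[b]_cb__   read b → write b, move right, go to s2
s2 | bbbbb[_]cb__   read _ → write b, move right, go to s1
s1 | bbbbbb[c]b__   read c → write b, move right, go to s2
s2 | bbbbbbb[b]__   read b → write c, move left, go to s1
s1 | bbbbbb[b]c__   read b → write b, move right, go to s2
s2 | bbbbbbb[c]__   read c → write b, move right, go to s2
s2 | bbbbbbbb[_]_   read _ → write b, move right, go to s1
s1 | bbbbbbbbb[_]
M halts after 20 transitions.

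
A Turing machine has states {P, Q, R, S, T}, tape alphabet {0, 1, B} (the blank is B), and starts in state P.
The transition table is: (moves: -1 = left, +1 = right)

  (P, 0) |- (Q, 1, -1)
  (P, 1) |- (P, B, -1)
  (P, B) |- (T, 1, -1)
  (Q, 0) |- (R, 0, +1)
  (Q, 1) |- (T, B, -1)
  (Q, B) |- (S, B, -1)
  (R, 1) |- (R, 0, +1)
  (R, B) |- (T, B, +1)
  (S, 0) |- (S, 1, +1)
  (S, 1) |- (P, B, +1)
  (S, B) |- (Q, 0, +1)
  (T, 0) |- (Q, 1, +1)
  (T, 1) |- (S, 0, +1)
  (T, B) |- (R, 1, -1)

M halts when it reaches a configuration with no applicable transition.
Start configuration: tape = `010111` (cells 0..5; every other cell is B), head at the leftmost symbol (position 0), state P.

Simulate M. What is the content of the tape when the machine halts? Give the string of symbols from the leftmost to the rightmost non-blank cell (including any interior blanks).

P | BB[0]10111   read 0 → write 1, move -1, go to Q
Q | B[B]110111   read B → write B, move -1, go to S
S | [B]B110111   read B → write 0, move +1, go to Q
Q | 0[B]110111   read B → write B, move -1, go to S
S | [0]B110111   read 0 → write 1, move +1, go to S
S | 1[B]110111   read B → write 0, move +1, go to Q
Q | 10[1]10111   read 1 → write B, move -1, go to T
T | 1[0]B10111   read 0 → write 1, move +1, go to Q
Q | 11[B]10111   read B → write B, move -1, go to S
S | 1[1]B10111   read 1 → write B, move +1, go to P
P | 1B[B]10111   read B → write 1, move -1, go to T
T | 1[B]110111   read B → write 1, move -1, go to R
R | [1]1110111   read 1 → write 0, move +1, go to R
R | 0[1]110111   read 1 → write 0, move +1, go to R
R | 00[1]10111   read 1 → write 0, move +1, go to R
R | 000[1]0111   read 1 → write 0, move +1, go to R
R | 0000[0]111
The non-blank tape span at halt is 00000111.

00000111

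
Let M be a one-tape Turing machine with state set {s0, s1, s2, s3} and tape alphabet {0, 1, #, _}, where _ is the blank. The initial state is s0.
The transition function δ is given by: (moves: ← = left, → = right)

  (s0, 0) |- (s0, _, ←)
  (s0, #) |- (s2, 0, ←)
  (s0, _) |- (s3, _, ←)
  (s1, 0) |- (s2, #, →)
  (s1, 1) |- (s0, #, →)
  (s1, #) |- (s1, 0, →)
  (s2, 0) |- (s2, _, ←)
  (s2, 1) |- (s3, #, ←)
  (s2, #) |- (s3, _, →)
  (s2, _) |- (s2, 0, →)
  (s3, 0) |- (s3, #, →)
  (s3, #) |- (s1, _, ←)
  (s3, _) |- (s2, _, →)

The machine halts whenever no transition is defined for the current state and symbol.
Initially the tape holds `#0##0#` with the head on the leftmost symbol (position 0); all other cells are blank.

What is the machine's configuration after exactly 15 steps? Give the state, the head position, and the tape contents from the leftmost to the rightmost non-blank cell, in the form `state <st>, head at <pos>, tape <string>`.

state s2, head at 1, tape 0000_##0#

s0 | ___[#]0##0#   read # → write 0, move ←, go to s2
s2 | __[_]00##0#   read _ → write 0, move →, go to s2
s2 | __0[0]0##0#   read 0 → write _, move ←, go to s2
s2 | __[0]_0##0#   read 0 → write _, move ←, go to s2
s2 | _[_]__0##0#   read _ → write 0, move →, go to s2
s2 | _0[_]_0##0#   read _ → write 0, move →, go to s2
s2 | _00[_]0##0#   read _ → write 0, move →, go to s2
s2 | _000[0]##0#   read 0 → write _, move ←, go to s2
s2 | _00[0]_##0#   read 0 → write _, move ←, go to s2
s2 | _0[0]__##0#   read 0 → write _, move ←, go to s2
s2 | _[0]___##0#   read 0 → write _, move ←, go to s2
s2 | [_]____##0#   read _ → write 0, move →, go to s2
s2 | 0[_]___##0#   read _ → write 0, move →, go to s2
s2 | 00[_]__##0#   read _ → write 0, move →, go to s2
s2 | 000[_]_##0#   read _ → write 0, move →, go to s2
s2 | 0000[_]##0#
After 15 steps: state s2, head at 1, tape 0000_##0#.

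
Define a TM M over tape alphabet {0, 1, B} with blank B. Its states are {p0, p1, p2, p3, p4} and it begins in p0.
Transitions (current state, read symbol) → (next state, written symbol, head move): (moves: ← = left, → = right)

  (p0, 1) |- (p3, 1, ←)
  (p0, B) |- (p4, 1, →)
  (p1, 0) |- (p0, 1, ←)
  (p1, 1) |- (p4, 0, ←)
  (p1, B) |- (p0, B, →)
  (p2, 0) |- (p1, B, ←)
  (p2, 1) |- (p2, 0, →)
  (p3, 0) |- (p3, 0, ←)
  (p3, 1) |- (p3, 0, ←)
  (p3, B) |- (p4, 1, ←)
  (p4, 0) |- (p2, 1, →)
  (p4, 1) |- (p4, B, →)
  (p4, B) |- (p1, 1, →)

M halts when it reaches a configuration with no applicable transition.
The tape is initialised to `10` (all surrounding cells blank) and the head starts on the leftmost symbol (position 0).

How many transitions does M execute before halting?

state=p0 head=0 tape=BBB[1]0   (p0,1)→(p3,1,←)
state=p3 head=-1 tape=BB[B]10   (p3,B)→(p4,1,←)
state=p4 head=-2 tape=B[B]110   (p4,B)→(p1,1,→)
state=p1 head=-1 tape=B1[1]10   (p1,1)→(p4,0,←)
state=p4 head=-2 tape=B[1]010   (p4,1)→(p4,B,→)
state=p4 head=-1 tape=BB[0]10   (p4,0)→(p2,1,→)
state=p2 head=0 tape=BB1[1]0   (p2,1)→(p2,0,→)
state=p2 head=1 tape=BB10[0]   (p2,0)→(p1,B,←)
state=p1 head=0 tape=BB1[0]B   (p1,0)→(p0,1,←)
state=p0 head=-1 tape=BB[1]1B   (p0,1)→(p3,1,←)
state=p3 head=-2 tape=B[B]11B   (p3,B)→(p4,1,←)
state=p4 head=-3 tape=[B]111B   (p4,B)→(p1,1,→)
state=p1 head=-2 tape=1[1]11B   (p1,1)→(p4,0,←)
state=p4 head=-3 tape=[1]011B   (p4,1)→(p4,B,→)
state=p4 head=-2 tape=B[0]11B   (p4,0)→(p2,1,→)
state=p2 head=-1 tape=B1[1]1B   (p2,1)→(p2,0,→)
state=p2 head=0 tape=B10[1]B   (p2,1)→(p2,0,→)
state=p2 head=1 tape=B100[B]
M halts after 17 transitions.

17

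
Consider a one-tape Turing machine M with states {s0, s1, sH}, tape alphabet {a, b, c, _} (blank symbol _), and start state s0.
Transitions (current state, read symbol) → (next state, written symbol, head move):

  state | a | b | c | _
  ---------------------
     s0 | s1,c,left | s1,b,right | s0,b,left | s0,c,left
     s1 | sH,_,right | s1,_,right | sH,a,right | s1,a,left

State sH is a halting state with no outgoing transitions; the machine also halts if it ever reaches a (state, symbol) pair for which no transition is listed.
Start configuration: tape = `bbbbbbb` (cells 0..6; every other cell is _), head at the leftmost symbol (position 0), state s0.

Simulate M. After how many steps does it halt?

16

state=s0 head=0 tape=[b]bbbbbb_   (s0,b)→(s1,b,right)
state=s1 head=1 tape=b[b]bbbbb_   (s1,b)→(s1,_,right)
state=s1 head=2 tape=b_[b]bbbb_   (s1,b)→(s1,_,right)
state=s1 head=3 tape=b__[b]bbb_   (s1,b)→(s1,_,right)
state=s1 head=4 tape=b___[b]bb_   (s1,b)→(s1,_,right)
state=s1 head=5 tape=b____[b]b_   (s1,b)→(s1,_,right)
state=s1 head=6 tape=b_____[b]_   (s1,b)→(s1,_,right)
state=s1 head=7 tape=b______[_]   (s1,_)→(s1,a,left)
state=s1 head=6 tape=b_____[_]a   (s1,_)→(s1,a,left)
state=s1 head=5 tape=b____[_]aa   (s1,_)→(s1,a,left)
state=s1 head=4 tape=b___[_]aaa   (s1,_)→(s1,a,left)
state=s1 head=3 tape=b__[_]aaaa   (s1,_)→(s1,a,left)
state=s1 head=2 tape=b_[_]aaaaa   (s1,_)→(s1,a,left)
state=s1 head=1 tape=b[_]aaaaaa   (s1,_)→(s1,a,left)
state=s1 head=0 tape=[b]aaaaaaa   (s1,b)→(s1,_,right)
state=s1 head=1 tape=_[a]aaaaaa   (s1,a)→(sH,_,right)
state=sH head=2 tape=__[a]aaaaa
M halts after 16 transitions.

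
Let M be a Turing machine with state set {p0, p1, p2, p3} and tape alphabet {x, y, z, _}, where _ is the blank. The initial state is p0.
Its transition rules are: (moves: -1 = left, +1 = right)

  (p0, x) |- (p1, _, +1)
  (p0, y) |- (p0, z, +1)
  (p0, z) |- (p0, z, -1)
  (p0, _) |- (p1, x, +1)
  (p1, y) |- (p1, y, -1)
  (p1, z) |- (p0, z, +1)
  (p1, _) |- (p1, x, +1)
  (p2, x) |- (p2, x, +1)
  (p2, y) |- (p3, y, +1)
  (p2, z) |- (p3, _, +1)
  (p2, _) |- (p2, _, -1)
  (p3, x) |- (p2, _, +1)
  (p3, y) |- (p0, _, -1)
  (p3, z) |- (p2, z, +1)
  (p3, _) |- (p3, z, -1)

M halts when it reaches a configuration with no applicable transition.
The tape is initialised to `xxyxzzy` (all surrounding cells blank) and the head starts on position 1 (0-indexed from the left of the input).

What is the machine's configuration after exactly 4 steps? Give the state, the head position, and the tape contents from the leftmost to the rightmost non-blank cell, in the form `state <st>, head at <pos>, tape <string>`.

state=p0 head=1 tape=x[x]yxzzy   (p0,x)→(p1,_,+1)
state=p1 head=2 tape=x_[y]xzzy   (p1,y)→(p1,y,-1)
state=p1 head=1 tape=x[_]yxzzy   (p1,_)→(p1,x,+1)
state=p1 head=2 tape=xx[y]xzzy   (p1,y)→(p1,y,-1)
state=p1 head=1 tape=x[x]yxzzy
After 4 steps: state p1, head at 1, tape xxyxzzy.

state p1, head at 1, tape xxyxzzy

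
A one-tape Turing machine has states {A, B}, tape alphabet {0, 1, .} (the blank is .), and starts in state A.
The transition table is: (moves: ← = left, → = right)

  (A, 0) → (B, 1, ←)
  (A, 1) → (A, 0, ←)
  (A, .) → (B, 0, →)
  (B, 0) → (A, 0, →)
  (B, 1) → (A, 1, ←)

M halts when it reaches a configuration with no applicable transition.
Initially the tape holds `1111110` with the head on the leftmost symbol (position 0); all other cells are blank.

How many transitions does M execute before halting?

A | ..[1]111110   read 1 → write 0, move ←, go to A
A | .[.]0111110   read . → write 0, move →, go to B
B | .0[0]111110   read 0 → write 0, move →, go to A
A | .00[1]11110   read 1 → write 0, move ←, go to A
A | .0[0]011110   read 0 → write 1, move ←, go to B
B | .[0]1011110   read 0 → write 0, move →, go to A
A | .0[1]011110   read 1 → write 0, move ←, go to A
A | .[0]0011110   read 0 → write 1, move ←, go to B
B | [.]10011110
M halts after 8 transitions.

8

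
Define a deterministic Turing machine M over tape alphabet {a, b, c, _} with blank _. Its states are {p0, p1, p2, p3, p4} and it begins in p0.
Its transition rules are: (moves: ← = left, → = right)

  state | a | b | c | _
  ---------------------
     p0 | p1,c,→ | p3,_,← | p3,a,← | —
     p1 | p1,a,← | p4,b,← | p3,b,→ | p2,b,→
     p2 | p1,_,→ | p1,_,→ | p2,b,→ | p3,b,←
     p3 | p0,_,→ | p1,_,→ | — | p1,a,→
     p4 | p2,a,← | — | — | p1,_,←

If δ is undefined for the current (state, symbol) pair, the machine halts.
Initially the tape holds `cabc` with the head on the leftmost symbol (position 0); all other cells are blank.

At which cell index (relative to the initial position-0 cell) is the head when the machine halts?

state=p0 head=0 tape=__[c]abc   (p0,c)→(p3,a,←)
state=p3 head=-1 tape=_[_]aabc   (p3,_)→(p1,a,→)
state=p1 head=0 tape=_a[a]abc   (p1,a)→(p1,a,←)
state=p1 head=-1 tape=_[a]aabc   (p1,a)→(p1,a,←)
state=p1 head=-2 tape=[_]aaabc   (p1,_)→(p2,b,→)
state=p2 head=-1 tape=b[a]aabc   (p2,a)→(p1,_,→)
state=p1 head=0 tape=b_[a]abc   (p1,a)→(p1,a,←)
state=p1 head=-1 tape=b[_]aabc   (p1,_)→(p2,b,→)
state=p2 head=0 tape=bb[a]abc   (p2,a)→(p1,_,→)
state=p1 head=1 tape=bb_[a]bc   (p1,a)→(p1,a,←)
state=p1 head=0 tape=bb[_]abc   (p1,_)→(p2,b,→)
state=p2 head=1 tape=bbb[a]bc   (p2,a)→(p1,_,→)
state=p1 head=2 tape=bbb_[b]c   (p1,b)→(p4,b,←)
state=p4 head=1 tape=bbb[_]bc   (p4,_)→(p1,_,←)
state=p1 head=0 tape=bb[b]_bc   (p1,b)→(p4,b,←)
state=p4 head=-1 tape=b[b]b_bc
At halt the head is at cell -1.

-1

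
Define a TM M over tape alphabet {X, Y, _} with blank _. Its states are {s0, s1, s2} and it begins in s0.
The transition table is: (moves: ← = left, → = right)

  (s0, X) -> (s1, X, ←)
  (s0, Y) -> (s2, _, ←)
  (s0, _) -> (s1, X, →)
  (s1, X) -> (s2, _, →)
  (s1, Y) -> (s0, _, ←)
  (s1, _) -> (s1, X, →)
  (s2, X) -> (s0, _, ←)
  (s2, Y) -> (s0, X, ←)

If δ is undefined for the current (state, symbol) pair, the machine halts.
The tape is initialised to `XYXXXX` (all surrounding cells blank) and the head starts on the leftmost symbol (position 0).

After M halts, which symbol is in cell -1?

X

s0 | _[X]YXXXX_   read X → write X, move ←, go to s1
s1 | [_]XYXXXX_   read _ → write X, move →, go to s1
s1 | X[X]YXXXX_   read X → write _, move →, go to s2
s2 | X_[Y]XXXX_   read Y → write X, move ←, go to s0
s0 | X[_]XXXXX_   read _ → write X, move →, go to s1
s1 | XX[X]XXXX_   read X → write _, move →, go to s2
s2 | XX_[X]XXX_   read X → write _, move ←, go to s0
s0 | XX[_]_XXX_   read _ → write X, move →, go to s1
s1 | XXX[_]XXX_   read _ → write X, move →, go to s1
s1 | XXXX[X]XX_   read X → write _, move →, go to s2
s2 | XXXX_[X]X_   read X → write _, move ←, go to s0
s0 | XXXX[_]_X_   read _ → write X, move →, go to s1
s1 | XXXXX[_]X_   read _ → write X, move →, go to s1
s1 | XXXXXX[X]_   read X → write _, move →, go to s2
s2 | XXXXXX_[_]
Cell -1 holds X when M halts.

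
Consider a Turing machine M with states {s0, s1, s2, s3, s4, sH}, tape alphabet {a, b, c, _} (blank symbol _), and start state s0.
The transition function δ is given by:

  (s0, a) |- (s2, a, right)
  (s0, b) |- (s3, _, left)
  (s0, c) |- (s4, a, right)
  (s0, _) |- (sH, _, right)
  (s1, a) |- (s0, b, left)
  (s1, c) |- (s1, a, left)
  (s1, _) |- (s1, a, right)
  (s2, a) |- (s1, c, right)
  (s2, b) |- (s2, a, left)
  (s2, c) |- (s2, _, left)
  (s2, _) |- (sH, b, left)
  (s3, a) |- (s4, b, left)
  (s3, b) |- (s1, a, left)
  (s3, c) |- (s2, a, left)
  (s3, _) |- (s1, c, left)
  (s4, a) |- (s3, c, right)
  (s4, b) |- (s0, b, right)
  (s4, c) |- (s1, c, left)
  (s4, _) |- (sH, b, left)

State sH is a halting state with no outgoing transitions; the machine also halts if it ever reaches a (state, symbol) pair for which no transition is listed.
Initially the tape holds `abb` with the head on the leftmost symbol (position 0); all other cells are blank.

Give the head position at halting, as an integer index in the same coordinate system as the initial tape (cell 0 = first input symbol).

0

state=s0 head=0 tape=_[a]bb   (s0,a)→(s2,a,right)
state=s2 head=1 tape=_a[b]b   (s2,b)→(s2,a,left)
state=s2 head=0 tape=_[a]ab   (s2,a)→(s1,c,right)
state=s1 head=1 tape=_c[a]b   (s1,a)→(s0,b,left)
state=s0 head=0 tape=_[c]bb   (s0,c)→(s4,a,right)
state=s4 head=1 tape=_a[b]b   (s4,b)→(s0,b,right)
state=s0 head=2 tape=_ab[b]   (s0,b)→(s3,_,left)
state=s3 head=1 tape=_a[b]_   (s3,b)→(s1,a,left)
state=s1 head=0 tape=_[a]a_   (s1,a)→(s0,b,left)
state=s0 head=-1 tape=[_]ba_   (s0,_)→(sH,_,right)
state=sH head=0 tape=_[b]a_
At halt the head is at cell 0.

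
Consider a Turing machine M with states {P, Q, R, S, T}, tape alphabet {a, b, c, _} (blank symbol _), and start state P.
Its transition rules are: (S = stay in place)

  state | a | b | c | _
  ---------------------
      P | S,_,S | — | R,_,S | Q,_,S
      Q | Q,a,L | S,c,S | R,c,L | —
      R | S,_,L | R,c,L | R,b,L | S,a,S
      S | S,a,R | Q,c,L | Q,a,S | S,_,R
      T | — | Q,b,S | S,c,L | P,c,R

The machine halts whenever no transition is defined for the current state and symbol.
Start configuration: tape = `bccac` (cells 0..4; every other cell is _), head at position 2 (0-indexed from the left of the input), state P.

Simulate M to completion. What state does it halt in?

Q

state=P head=2 tape=__bc[c]ac   (P,c)→(R,_,S)
state=R head=2 tape=__bc[_]ac   (R,_)→(S,a,S)
state=S head=2 tape=__bc[a]ac   (S,a)→(S,a,R)
state=S head=3 tape=__bca[a]c   (S,a)→(S,a,R)
state=S head=4 tape=__bcaa[c]   (S,c)→(Q,a,S)
state=Q head=4 tape=__bcaa[a]   (Q,a)→(Q,a,L)
state=Q head=3 tape=__bca[a]a   (Q,a)→(Q,a,L)
state=Q head=2 tape=__bc[a]aa   (Q,a)→(Q,a,L)
state=Q head=1 tape=__b[c]aaa   (Q,c)→(R,c,L)
state=R head=0 tape=__[b]caaa   (R,b)→(R,c,L)
state=R head=-1 tape=_[_]ccaaa   (R,_)→(S,a,S)
state=S head=-1 tape=_[a]ccaaa   (S,a)→(S,a,R)
state=S head=0 tape=_a[c]caaa   (S,c)→(Q,a,S)
state=Q head=0 tape=_a[a]caaa   (Q,a)→(Q,a,L)
state=Q head=-1 tape=_[a]acaaa   (Q,a)→(Q,a,L)
state=Q head=-2 tape=[_]aacaaa
No transition is defined for (Q, _); M halts in state Q.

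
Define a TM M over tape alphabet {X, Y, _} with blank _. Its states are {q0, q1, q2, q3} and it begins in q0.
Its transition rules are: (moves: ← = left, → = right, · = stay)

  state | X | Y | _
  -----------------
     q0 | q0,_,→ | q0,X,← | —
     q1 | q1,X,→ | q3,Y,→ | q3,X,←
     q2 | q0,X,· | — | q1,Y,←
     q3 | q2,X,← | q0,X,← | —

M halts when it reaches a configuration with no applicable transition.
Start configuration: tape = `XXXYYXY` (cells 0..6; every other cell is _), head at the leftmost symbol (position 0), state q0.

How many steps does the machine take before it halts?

state=q0 head=0 tape=[X]XXYYXY   (q0,X)→(q0,_,→)
state=q0 head=1 tape=_[X]XYYXY   (q0,X)→(q0,_,→)
state=q0 head=2 tape=__[X]YYXY   (q0,X)→(q0,_,→)
state=q0 head=3 tape=___[Y]YXY   (q0,Y)→(q0,X,←)
state=q0 head=2 tape=__[_]XYXY
M halts after 4 transitions.

4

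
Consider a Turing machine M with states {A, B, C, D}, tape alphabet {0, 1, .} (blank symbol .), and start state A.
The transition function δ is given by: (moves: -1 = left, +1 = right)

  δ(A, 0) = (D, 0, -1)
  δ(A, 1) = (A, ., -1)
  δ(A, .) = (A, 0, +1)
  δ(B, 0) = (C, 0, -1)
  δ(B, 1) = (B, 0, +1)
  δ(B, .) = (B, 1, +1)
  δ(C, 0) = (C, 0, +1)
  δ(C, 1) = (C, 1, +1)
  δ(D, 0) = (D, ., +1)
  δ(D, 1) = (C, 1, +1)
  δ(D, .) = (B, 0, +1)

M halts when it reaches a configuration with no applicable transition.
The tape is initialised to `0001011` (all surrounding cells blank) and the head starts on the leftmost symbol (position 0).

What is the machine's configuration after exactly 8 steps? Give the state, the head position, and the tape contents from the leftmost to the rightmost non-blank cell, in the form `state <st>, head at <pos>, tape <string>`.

state C, head at 4, tape 00001011

state=A head=0 tape=.[0]001011   (A,0)→(D,0,-1)
state=D head=-1 tape=[.]0001011   (D,.)→(B,0,+1)
state=B head=0 tape=0[0]001011   (B,0)→(C,0,-1)
state=C head=-1 tape=[0]0001011   (C,0)→(C,0,+1)
state=C head=0 tape=0[0]001011   (C,0)→(C,0,+1)
state=C head=1 tape=00[0]01011   (C,0)→(C,0,+1)
state=C head=2 tape=000[0]1011   (C,0)→(C,0,+1)
state=C head=3 tape=0000[1]011   (C,1)→(C,1,+1)
state=C head=4 tape=00001[0]11
After 8 steps: state C, head at 4, tape 00001011.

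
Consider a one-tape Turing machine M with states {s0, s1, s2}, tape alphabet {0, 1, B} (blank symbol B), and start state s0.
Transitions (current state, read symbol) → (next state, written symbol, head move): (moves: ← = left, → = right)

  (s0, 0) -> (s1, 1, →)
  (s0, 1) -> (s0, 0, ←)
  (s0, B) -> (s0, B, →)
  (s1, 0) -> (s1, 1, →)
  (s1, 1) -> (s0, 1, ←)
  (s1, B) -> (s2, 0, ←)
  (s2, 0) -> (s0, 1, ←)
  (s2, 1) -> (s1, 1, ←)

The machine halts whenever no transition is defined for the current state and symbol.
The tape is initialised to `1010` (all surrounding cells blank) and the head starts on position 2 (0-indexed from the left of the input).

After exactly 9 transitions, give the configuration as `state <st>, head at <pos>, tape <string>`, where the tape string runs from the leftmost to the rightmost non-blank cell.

s0 | B10[1]0B   read 1 → write 0, move ←, go to s0
s0 | B1[0]00B   read 0 → write 1, move →, go to s1
s1 | B11[0]0B   read 0 → write 1, move →, go to s1
s1 | B111[0]B   read 0 → write 1, move →, go to s1
s1 | B1111[B]   read B → write 0, move ←, go to s2
s2 | B111[1]0   read 1 → write 1, move ←, go to s1
s1 | B11[1]10   read 1 → write 1, move ←, go to s0
s0 | B1[1]110   read 1 → write 0, move ←, go to s0
s0 | B[1]0110   read 1 → write 0, move ←, go to s0
s0 | [B]00110
After 9 steps: state s0, head at -1, tape 00110.

state s0, head at -1, tape 00110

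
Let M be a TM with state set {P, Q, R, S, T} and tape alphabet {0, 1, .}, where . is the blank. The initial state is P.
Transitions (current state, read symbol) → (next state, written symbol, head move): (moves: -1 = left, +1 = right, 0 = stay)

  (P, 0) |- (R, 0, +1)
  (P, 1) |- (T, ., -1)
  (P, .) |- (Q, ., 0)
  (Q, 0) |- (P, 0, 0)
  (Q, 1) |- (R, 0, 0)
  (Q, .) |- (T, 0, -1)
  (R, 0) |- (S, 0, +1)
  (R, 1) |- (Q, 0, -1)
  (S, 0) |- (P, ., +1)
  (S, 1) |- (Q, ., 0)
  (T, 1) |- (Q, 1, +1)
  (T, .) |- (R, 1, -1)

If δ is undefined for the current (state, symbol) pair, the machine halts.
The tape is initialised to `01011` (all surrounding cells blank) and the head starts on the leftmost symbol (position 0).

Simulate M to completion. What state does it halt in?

P | [0]1011   read 0 → write 0, move +1, go to R
R | 0[1]011   read 1 → write 0, move -1, go to Q
Q | [0]0011   read 0 → write 0, move 0, go to P
P | [0]0011   read 0 → write 0, move +1, go to R
R | 0[0]011   read 0 → write 0, move +1, go to S
S | 00[0]11   read 0 → write ., move +1, go to P
P | 00.[1]1   read 1 → write ., move -1, go to T
T | 00[.].1   read . → write 1, move -1, go to R
R | 0[0]1.1   read 0 → write 0, move +1, go to S
S | 00[1].1   read 1 → write ., move 0, go to Q
Q | 00[.].1   read . → write 0, move -1, go to T
T | 0[0]0.1
No transition is defined for (T, 0); M halts in state T.

T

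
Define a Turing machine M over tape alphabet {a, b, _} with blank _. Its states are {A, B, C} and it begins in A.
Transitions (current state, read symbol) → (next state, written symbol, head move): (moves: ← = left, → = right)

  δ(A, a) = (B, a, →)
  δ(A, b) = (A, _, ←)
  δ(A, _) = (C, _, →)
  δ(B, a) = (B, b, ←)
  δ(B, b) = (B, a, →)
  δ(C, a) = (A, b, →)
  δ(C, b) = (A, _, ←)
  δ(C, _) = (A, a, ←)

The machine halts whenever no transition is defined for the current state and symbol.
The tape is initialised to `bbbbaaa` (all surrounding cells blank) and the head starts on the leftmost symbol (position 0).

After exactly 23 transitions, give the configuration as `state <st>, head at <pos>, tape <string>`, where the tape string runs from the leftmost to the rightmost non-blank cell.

state=A head=0 tape=_[b]bbbaaa   (A,b)→(A,_,←)
state=A head=-1 tape=[_]_bbbaaa   (A,_)→(C,_,→)
state=C head=0 tape=_[_]bbbaaa   (C,_)→(A,a,←)
state=A head=-1 tape=[_]abbbaaa   (A,_)→(C,_,→)
state=C head=0 tape=_[a]bbbaaa   (C,a)→(A,b,→)
state=A head=1 tape=_b[b]bbaaa   (A,b)→(A,_,←)
state=A head=0 tape=_[b]_bbaaa   (A,b)→(A,_,←)
state=A head=-1 tape=[_]__bbaaa   (A,_)→(C,_,→)
state=C head=0 tape=_[_]_bbaaa   (C,_)→(A,a,←)
state=A head=-1 tape=[_]a_bbaaa   (A,_)→(C,_,→)
state=C head=0 tape=_[a]_bbaaa   (C,a)→(A,b,→)
state=A head=1 tape=_b[_]bbaaa   (A,_)→(C,_,→)
state=C head=2 tape=_b_[b]baaa   (C,b)→(A,_,←)
state=A head=1 tape=_b[_]_baaa   (A,_)→(C,_,→)
state=C head=2 tape=_b_[_]baaa   (C,_)→(A,a,←)
state=A head=1 tape=_b[_]abaaa   (A,_)→(C,_,→)
state=C head=2 tape=_b_[a]baaa   (C,a)→(A,b,→)
state=A head=3 tape=_b_b[b]aaa   (A,b)→(A,_,←)
state=A head=2 tape=_b_[b]_aaa   (A,b)→(A,_,←)
state=A head=1 tape=_b[_]__aaa   (A,_)→(C,_,→)
state=C head=2 tape=_b_[_]_aaa   (C,_)→(A,a,←)
state=A head=1 tape=_b[_]a_aaa   (A,_)→(C,_,→)
state=C head=2 tape=_b_[a]_aaa   (C,a)→(A,b,→)
state=A head=3 tape=_b_b[_]aaa
After 23 steps: state A, head at 3, tape b_b_aaa.

state A, head at 3, tape b_b_aaa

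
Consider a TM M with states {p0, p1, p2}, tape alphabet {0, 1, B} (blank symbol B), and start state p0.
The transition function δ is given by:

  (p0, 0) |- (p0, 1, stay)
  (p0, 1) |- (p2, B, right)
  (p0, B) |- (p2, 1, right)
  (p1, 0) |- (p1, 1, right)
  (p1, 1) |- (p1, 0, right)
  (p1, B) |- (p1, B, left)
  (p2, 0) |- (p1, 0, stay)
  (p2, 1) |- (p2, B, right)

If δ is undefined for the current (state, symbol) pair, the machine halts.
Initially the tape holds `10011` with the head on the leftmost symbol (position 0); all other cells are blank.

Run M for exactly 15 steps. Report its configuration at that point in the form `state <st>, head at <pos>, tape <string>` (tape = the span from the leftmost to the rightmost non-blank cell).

state=p0 head=0 tape=[1]0011B   (p0,1)→(p2,B,right)
state=p2 head=1 tape=B[0]011B   (p2,0)→(p1,0,stay)
state=p1 head=1 tape=B[0]011B   (p1,0)→(p1,1,right)
state=p1 head=2 tape=B1[0]11B   (p1,0)→(p1,1,right)
state=p1 head=3 tape=B11[1]1B   (p1,1)→(p1,0,right)
state=p1 head=4 tape=B110[1]B   (p1,1)→(p1,0,right)
state=p1 head=5 tape=B1100[B]   (p1,B)→(p1,B,left)
state=p1 head=4 tape=B110[0]B   (p1,0)→(p1,1,right)
state=p1 head=5 tape=B1101[B]   (p1,B)→(p1,B,left)
state=p1 head=4 tape=B110[1]B   (p1,1)→(p1,0,right)
state=p1 head=5 tape=B1100[B]   (p1,B)→(p1,B,left)
state=p1 head=4 tape=B110[0]B   (p1,0)→(p1,1,right)
state=p1 head=5 tape=B1101[B]   (p1,B)→(p1,B,left)
state=p1 head=4 tape=B110[1]B   (p1,1)→(p1,0,right)
state=p1 head=5 tape=B1100[B]   (p1,B)→(p1,B,left)
state=p1 head=4 tape=B110[0]B
After 15 steps: state p1, head at 4, tape 1100.

state p1, head at 4, tape 1100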